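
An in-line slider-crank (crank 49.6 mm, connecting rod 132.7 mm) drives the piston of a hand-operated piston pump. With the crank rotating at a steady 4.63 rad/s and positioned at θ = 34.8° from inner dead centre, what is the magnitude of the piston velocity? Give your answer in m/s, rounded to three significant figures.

0.172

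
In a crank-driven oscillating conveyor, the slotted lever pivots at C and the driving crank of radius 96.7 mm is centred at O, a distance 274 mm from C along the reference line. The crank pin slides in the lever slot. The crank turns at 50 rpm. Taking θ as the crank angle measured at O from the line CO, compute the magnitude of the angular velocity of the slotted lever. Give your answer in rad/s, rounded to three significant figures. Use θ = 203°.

2.21

ω = 5.236 rad/s (from 50 rpm).
Crank pin A relative to C: A = (d + r cosθ, r sinθ); lever angle φ = atan2(r sinθ, d + r cosθ).
Differentiating tanφ: φ̇ = rω(d cosθ + r)/(d² + r² + 2dr cosθ).
d² + r² + 2dr cosθ = |CA|² = 0.0356479 m²;  d cosθ + r = -0.15552 m.
|ω_lever| = |0.0967·5.236·-0.15552| / 0.0356479 = 2.2089 rad/s.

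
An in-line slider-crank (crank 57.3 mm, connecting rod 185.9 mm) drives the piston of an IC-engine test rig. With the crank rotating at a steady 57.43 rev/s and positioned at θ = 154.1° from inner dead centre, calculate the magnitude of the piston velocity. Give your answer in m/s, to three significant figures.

ω = 2π·57.4 = 360.8 rad/s
For an in-line slider-crank, x = r cosθ + √(L² − r² sin²θ), so v = −rω sinθ·[1 + r cosθ/√(L² − r² sin²θ)].
With r = 0.0573 m, L = 0.1859 m, θ = 154.1°: √(L² − r² sin²θ) = 0.18421 m.
v = −0.0573·360.8·0.43680·[1 + 0.0573·-0.89956/0.18421] = -6.5043 m/s.
|v| = 6.5043 m/s.

6.50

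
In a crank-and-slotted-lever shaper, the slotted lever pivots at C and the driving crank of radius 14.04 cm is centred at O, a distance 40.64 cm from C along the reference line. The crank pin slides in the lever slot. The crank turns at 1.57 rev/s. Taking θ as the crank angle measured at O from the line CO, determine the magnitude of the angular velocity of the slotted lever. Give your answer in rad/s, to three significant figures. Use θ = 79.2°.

1.45

ω = 9.865 rad/s (from 1.57 rev/s).
Crank pin A relative to C: A = (d + r cosθ, r sinθ); lever angle φ = atan2(r sinθ, d + r cosθ).
Differentiating tanφ: φ̇ = rω(d cosθ + r)/(d² + r² + 2dr cosθ).
d² + r² + 2dr cosθ = |CA|² = 0.206257 m²;  d cosθ + r = +0.21655 m.
|ω_lever| = |0.1404·9.865·+0.21655| / 0.206257 = 1.4541 rad/s.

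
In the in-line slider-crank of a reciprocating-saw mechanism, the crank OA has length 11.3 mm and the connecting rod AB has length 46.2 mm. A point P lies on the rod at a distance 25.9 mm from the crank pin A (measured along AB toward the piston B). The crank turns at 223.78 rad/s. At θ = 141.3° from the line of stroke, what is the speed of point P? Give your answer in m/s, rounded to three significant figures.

1.66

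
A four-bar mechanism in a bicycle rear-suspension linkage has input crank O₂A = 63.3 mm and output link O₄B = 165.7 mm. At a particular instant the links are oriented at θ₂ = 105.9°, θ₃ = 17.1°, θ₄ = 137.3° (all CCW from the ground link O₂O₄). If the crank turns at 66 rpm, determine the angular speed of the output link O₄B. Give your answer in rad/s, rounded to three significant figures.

3.05

ω₂ = 6.912 rad/s (from 66 rpm).
Differentiating the loop-closure r₂e^{iθ₂}+r₃e^{iθ₃}=r₁+r₄e^{iθ₄} gives r₂ω₂e^{iθ₂}+r₃ω₃e^{iθ₃}=r₄ω₄e^{iθ₄}.
Eliminating the other unknown: ω₄ = r₂ω₂ sin(θ₂−θ₃) / [r₄ sin(θ₄−θ₃)].
Numerator sine = +0.99978; denominator sine = +0.86427.
Result = 0.0633·6.912·(+0.99978) / (0.1657·(+0.86427)) = +3.0543 rad/s; magnitude 3.0543 rad/s.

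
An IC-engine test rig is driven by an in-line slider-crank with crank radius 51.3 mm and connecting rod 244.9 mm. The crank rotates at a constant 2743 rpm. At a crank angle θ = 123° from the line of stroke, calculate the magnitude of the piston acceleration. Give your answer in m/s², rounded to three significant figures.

2660

ω = 2π·2743/60 = 287.2 rad/s
x(θ) = r cosθ + √(L² − r² sin²θ); with ω constant, a = ω²·d²x/dθ².
d²x/dθ² = −r cosθ − r²(cos2θ)/√u − r⁴ sin²2θ/(4u^{3/2}),  u = L² − r² sin²θ = 0.058125 m².
Substituting r = 0.0513 m, L = 0.2449 m, θ = 123°: d²x/dθ² = +0.032277 m.
a = ω²·d²x/dθ² = (287.2)²·(+0.032277) = +2663.2 m/s²;  |a| = 2663.2 m/s².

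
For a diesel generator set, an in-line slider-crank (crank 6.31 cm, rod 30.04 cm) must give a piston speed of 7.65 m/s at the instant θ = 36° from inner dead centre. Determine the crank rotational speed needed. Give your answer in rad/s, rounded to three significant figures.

For an in-line slider-crank, |v_piston| = rω|sinθ|·[1 + r cosθ/√(L² − r² sin²θ)].
With r = 0.0631 m, L = 0.3004 m, θ = 36°: the bracketed kinematic factor |dx/dθ| = 0.043441 m.
ω = v/|dx/dθ| = 7.65/0.043441 = 176.1 rad/s.

176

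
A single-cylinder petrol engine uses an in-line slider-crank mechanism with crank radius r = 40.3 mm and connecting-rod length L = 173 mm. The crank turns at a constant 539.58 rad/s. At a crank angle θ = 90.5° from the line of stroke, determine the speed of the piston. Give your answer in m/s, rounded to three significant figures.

21.7

ω = 539.6 rad/s
For an in-line slider-crank, x = r cosθ + √(L² − r² sin²θ), so v = −rω sinθ·[1 + r cosθ/√(L² − r² sin²θ)].
With r = 0.0403 m, L = 0.173 m, θ = 90.5°: √(L² − r² sin²θ) = 0.16824 m.
v = −0.0403·539.6·0.99996·[1 + 0.0403·-0.00873/0.16824] = -21.699 m/s.
|v| = 21.699 m/s.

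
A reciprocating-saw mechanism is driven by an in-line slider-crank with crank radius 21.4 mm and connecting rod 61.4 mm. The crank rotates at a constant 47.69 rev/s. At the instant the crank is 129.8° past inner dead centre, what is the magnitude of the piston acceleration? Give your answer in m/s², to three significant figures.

ω = 2π·47.7 = 299.6 rad/s
x(θ) = r cosθ + √(L² − r² sin²θ); with ω constant, a = ω²·d²x/dθ².
d²x/dθ² = −r cosθ − r²(cos2θ)/√u − r⁴ sin²2θ/(4u^{3/2}),  u = L² − r² sin²θ = 0.00349964 m².
Substituting r = 0.0214 m, L = 0.0614 m, θ = 129.8°: d²x/dθ² = +0.014851 m.
a = ω²·d²x/dθ² = (299.6)²·(+0.014851) = +1333.4 m/s²;  |a| = 1333.4 m/s².

1330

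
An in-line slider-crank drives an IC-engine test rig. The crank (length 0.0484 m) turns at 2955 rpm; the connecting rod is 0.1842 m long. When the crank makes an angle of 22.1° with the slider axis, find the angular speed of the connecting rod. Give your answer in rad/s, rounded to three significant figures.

ω = 309.4 rad/s (converted from 2955 rpm).
The rod makes angle φ with the slider axis where L sinφ = r sinθ; differentiating, L cosφ·φ̇ = r ω cosθ.
L cosφ = √(L² − r² sin²θ) = 0.1833 m.
|ω_rod| = r ω |cosθ| / √(L² − r² sin²θ) = 0.0484·309.4·0.92653/0.1833 = 75.707 rad/s.

75.7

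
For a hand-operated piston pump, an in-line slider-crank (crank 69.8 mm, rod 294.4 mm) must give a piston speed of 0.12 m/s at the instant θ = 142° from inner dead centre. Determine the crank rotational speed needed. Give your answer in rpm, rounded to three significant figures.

For an in-line slider-crank, |v_piston| = rω|sinθ|·[1 + r cosθ/√(L² − r² sin²θ)].
With r = 0.0698 m, L = 0.2944 m, θ = 142°: the bracketed kinematic factor |dx/dθ| = 0.034858 m.
ω = v/|dx/dθ| = 0.12/0.034858 = 3.4426 rad/s.
N = 60ω/(2π) = 32.874 rpm.

32.9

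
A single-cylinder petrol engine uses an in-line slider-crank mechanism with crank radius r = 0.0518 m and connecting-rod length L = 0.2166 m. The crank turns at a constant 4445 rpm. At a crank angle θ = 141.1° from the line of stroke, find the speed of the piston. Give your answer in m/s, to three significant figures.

ω = 2π·4445/60 = 465.5 rad/s
For an in-line slider-crank, x = r cosθ + √(L² − r² sin²θ), so v = −rω sinθ·[1 + r cosθ/√(L² − r² sin²θ)].
With r = 0.0518 m, L = 0.2166 m, θ = 141.1°: √(L² − r² sin²θ) = 0.21414 m.
v = −0.0518·465.5·0.62796·[1 + 0.0518·-0.77824/0.21414] = -12.291 m/s.
|v| = 12.291 m/s.

12.3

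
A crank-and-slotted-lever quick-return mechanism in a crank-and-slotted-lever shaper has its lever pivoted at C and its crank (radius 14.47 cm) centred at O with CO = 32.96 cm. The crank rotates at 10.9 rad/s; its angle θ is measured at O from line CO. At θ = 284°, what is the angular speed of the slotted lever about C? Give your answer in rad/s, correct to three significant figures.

ω = 10.9 rad/s
Crank pin A relative to C: A = (d + r cosθ, r sinθ); lever angle φ = atan2(r sinθ, d + r cosθ).
Differentiating tanφ: φ̇ = rω(d cosθ + r)/(d² + r² + 2dr cosθ).
d² + r² + 2dr cosθ = |CA|² = 0.15265 m²;  d cosθ + r = +0.22444 m.
|ω_lever| = |0.1447·10.9·+0.22444| / 0.15265 = 2.319 rad/s.

2.32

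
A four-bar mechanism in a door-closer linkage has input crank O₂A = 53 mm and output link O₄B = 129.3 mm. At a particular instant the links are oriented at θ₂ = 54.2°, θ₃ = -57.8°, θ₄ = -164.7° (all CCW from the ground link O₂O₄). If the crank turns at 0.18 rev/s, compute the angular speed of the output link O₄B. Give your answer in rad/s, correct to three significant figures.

ω₂ = 1.131 rad/s (from 0.18 rev/s).
Differentiating the loop-closure r₂e^{iθ₂}+r₃e^{iθ₃}=r₁+r₄e^{iθ₄} gives r₂ω₂e^{iθ₂}+r₃ω₃e^{iθ₃}=r₄ω₄e^{iθ₄}.
Eliminating the other unknown: ω₄ = r₂ω₂ sin(θ₂−θ₃) / [r₄ sin(θ₄−θ₃)].
Numerator sine = +0.92718; denominator sine = -0.95681.
Result = 0.053·1.131·(+0.92718) / (0.1293·(-0.95681)) = -0.44923 rad/s; magnitude 0.44923 rad/s.

0.449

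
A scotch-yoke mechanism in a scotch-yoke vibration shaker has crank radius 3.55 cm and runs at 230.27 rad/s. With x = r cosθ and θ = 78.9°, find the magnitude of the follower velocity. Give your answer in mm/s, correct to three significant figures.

8020

ω = 230.3 rad/s
x = r cosθ ⇒ ẋ = −rω sinθ.
|v| = rω|sinθ| = 0.0355·230.3·|sin 78.9°| = 8.0217 m/s = 8021.7 mm/s.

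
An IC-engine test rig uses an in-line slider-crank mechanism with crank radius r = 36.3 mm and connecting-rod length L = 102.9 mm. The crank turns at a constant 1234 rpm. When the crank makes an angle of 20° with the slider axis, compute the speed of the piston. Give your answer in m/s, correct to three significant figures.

2.14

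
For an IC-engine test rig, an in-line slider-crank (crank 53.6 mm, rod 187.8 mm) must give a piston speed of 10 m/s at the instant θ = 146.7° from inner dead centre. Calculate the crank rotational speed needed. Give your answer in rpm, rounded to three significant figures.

4280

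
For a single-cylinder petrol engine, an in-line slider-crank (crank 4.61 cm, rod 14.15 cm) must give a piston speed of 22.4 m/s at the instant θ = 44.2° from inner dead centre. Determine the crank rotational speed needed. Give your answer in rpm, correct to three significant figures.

For an in-line slider-crank, |v_piston| = rω|sinθ|·[1 + r cosθ/√(L² − r² sin²θ)].
With r = 0.0461 m, L = 0.1415 m, θ = 44.2°: the bracketed kinematic factor |dx/dθ| = 0.039847 m.
ω = v/|dx/dθ| = 22.4/0.039847 = 562.14 rad/s.
N = 60ω/(2π) = 5368.1 rpm.

5370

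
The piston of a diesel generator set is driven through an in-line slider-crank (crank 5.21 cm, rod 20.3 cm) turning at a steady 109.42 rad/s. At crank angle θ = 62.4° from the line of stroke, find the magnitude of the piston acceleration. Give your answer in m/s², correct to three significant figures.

ω = 109.4 rad/s
x(θ) = r cosθ + √(L² − r² sin²θ); with ω constant, a = ω²·d²x/dθ².
d²x/dθ² = −r cosθ − r²(cos2θ)/√u − r⁴ sin²2θ/(4u^{3/2}),  u = L² − r² sin²θ = 0.0390772 m².
Substituting r = 0.0521 m, L = 0.203 m, θ = 62.4°: d²x/dθ² = -0.016462 m.
a = ω²·d²x/dθ² = (109.4)²·(-0.016462) = -197.09 m/s²;  |a| = 197.09 m/s².

197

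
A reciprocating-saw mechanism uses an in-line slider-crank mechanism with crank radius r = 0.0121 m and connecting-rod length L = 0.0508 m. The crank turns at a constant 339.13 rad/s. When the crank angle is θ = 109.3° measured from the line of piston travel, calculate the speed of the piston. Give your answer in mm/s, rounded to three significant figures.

3560

ω = 339.1 rad/s
For an in-line slider-crank, x = r cosθ + √(L² − r² sin²θ), so v = −rω sinθ·[1 + r cosθ/√(L² − r² sin²θ)].
With r = 0.0121 m, L = 0.0508 m, θ = 109.3°: √(L² − r² sin²θ) = 0.0495 m.
v = −0.0121·339.1·0.94380·[1 + 0.0121·-0.33051/0.0495] = -3.56 m/s.
|v| = 3.56 m/s = 3560 mm/s.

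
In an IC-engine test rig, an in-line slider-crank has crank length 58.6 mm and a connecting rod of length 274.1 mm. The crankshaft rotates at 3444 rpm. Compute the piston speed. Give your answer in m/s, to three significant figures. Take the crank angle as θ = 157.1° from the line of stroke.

6.60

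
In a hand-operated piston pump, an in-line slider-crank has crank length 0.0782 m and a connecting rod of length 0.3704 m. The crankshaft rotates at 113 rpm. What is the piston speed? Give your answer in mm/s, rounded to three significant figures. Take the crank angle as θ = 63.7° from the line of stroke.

909

ω = 2π·113/60 = 11.83 rad/s
For an in-line slider-crank, x = r cosθ + √(L² − r² sin²θ), so v = −rω sinθ·[1 + r cosθ/√(L² − r² sin²θ)].
With r = 0.0782 m, L = 0.3704 m, θ = 63.7°: √(L² − r² sin²θ) = 0.36371 m.
v = −0.0782·11.83·0.89649·[1 + 0.0782·0.44307/0.36371] = -0.90861 m/s.
|v| = 0.90861 m/s = 908.61 mm/s.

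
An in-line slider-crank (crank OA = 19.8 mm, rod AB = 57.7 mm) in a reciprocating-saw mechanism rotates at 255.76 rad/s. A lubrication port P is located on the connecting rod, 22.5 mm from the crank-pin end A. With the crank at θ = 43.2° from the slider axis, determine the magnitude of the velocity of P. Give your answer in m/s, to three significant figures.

4.43

ω = 255.8 rad/s.  Crank-pin speed |V_A| = rω = 5.064 m/s, perpendicular to OA.
Rod angle: sinφ = −(r/L) sinθ ⇒ φ = -13.586°; ω_rod = −rω cosθ/√(L²−r²sin²θ) = -65.82 rad/s.
V_P = V_A + ω_rod × AP, with AP = 0.0225 m along the rod.
Components: V_Px = −rω sinθ − a·ω_rod·sinφ = -3.8145 m/s;  V_Py = rω cosθ + a·ω_rod·cosφ = +2.252 m/s.
|V_P| = √(V_Px² + V_Py²) = 4.4296 m/s.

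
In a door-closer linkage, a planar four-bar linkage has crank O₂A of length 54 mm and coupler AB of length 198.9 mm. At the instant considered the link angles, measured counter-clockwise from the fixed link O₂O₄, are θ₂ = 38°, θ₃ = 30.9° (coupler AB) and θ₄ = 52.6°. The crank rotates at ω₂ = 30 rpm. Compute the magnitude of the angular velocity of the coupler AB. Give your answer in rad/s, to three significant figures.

0.581

ω₂ = 3.142 rad/s (from 30 rpm).
Differentiating the loop-closure r₂e^{iθ₂}+r₃e^{iθ₃}=r₁+r₄e^{iθ₄} gives r₂ω₂e^{iθ₂}+r₃ω₃e^{iθ₃}=r₄ω₄e^{iθ₄}.
Eliminating the other unknown: ω₃ = r₂ω₂ sin(θ₄−θ₂) / [r₃ sin(θ₃−θ₄)].
Numerator sine = +0.25207; denominator sine = -0.36975.
Result = 0.054·3.142·(+0.25207) / (0.1989·(-0.36975)) = -0.58147 rad/s; magnitude 0.58147 rad/s.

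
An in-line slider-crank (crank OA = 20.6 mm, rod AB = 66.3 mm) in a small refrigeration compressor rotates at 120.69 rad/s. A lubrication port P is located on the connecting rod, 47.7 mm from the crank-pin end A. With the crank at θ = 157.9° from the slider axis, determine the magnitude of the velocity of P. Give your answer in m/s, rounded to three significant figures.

ω = 120.7 rad/s.  Crank-pin speed |V_A| = rω = 2.4862 m/s, perpendicular to OA.
Rod angle: sinφ = −(r/L) sinθ ⇒ φ = -6.713°; ω_rod = −rω cosθ/√(L²−r²sin²θ) = +34.984 rad/s.
V_P = V_A + ω_rod × AP, with AP = 0.0477 m along the rod.
Components: V_Px = −rω sinθ − a·ω_rod·sinφ = -0.7403 m/s;  V_Py = rω cosθ + a·ω_rod·cosφ = -0.64624 m/s.
|V_P| = √(V_Px² + V_Py²) = 0.98269 m/s.

0.983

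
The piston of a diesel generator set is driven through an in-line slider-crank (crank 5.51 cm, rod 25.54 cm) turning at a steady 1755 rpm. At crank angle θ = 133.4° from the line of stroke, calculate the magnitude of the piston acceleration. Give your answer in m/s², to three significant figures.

1300

ω = 2π·1755/60 = 183.8 rad/s
x(θ) = r cosθ + √(L² − r² sin²θ); with ω constant, a = ω²·d²x/dθ².
d²x/dθ² = −r cosθ − r²(cos2θ)/√u − r⁴ sin²2θ/(4u^{3/2}),  u = L² − r² sin²θ = 0.0636264 m².
Substituting r = 0.0551 m, L = 0.2554 m, θ = 133.4°: d²x/dθ² = +0.038387 m.
a = ω²·d²x/dθ² = (183.8)²·(+0.038387) = +1296.6 m/s²;  |a| = 1296.6 m/s².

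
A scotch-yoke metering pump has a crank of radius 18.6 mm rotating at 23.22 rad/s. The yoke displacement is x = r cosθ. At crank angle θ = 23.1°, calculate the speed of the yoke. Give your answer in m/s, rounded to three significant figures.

ω = 23.22 rad/s
x = r cosθ ⇒ ẋ = −rω sinθ.
|v| = rω|sinθ| = 0.0186·23.22·|sin 23.1°| = 0.16945 m/s.

0.169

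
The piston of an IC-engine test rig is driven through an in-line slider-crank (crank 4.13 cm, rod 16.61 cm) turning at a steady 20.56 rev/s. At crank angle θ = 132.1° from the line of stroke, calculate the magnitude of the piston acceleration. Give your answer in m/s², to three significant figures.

ω = 2π·20.6 = 129.2 rad/s
x(θ) = r cosθ + √(L² − r² sin²θ); with ω constant, a = ω²·d²x/dθ².
d²x/dθ² = −r cosθ − r²(cos2θ)/√u − r⁴ sin²2θ/(4u^{3/2}),  u = L² − r² sin²θ = 0.0266502 m².
Substituting r = 0.0413 m, L = 0.1661 m, θ = 132.1°: d²x/dθ² = +0.028579 m.
a = ω²·d²x/dθ² = (129.2)²·(+0.028579) = +476.93 m/s²;  |a| = 476.93 m/s².

477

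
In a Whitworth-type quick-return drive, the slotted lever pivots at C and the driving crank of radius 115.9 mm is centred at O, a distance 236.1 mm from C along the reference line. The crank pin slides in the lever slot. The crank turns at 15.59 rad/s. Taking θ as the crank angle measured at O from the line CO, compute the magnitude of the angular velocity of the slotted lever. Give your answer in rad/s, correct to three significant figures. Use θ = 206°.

ω = 15.59 rad/s
Crank pin A relative to C: A = (d + r cosθ, r sinθ); lever angle φ = atan2(r sinθ, d + r cosθ).
Differentiating tanφ: φ̇ = rω(d cosθ + r)/(d² + r² + 2dr cosθ).
d² + r² + 2dr cosθ = |CA|² = 0.0199868 m²;  d cosθ + r = -0.096305 m.
|ω_lever| = |0.1159·15.59·-0.096305| / 0.0199868 = 8.7063 rad/s.

8.71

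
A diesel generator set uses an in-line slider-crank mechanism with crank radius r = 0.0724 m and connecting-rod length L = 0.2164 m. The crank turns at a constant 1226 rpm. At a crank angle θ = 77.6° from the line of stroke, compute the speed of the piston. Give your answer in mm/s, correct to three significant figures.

9770

ω = 2π·1226/60 = 128.4 rad/s
For an in-line slider-crank, x = r cosθ + √(L² − r² sin²θ), so v = −rω sinθ·[1 + r cosθ/√(L² − r² sin²θ)].
With r = 0.0724 m, L = 0.2164 m, θ = 77.6°: √(L² − r² sin²θ) = 0.20452 m.
v = −0.0724·128.4·0.97667·[1 + 0.0724·0.21474/0.20452] = -9.7684 m/s.
|v| = 9.7684 m/s = 9768.4 mm/s.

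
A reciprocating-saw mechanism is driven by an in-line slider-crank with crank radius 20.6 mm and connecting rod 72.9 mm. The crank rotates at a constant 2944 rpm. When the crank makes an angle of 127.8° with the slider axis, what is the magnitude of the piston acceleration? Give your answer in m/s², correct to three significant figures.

1330

ω = 2π·2944/60 = 308.3 rad/s
x(θ) = r cosθ + √(L² − r² sin²θ); with ω constant, a = ω²·d²x/dθ².
d²x/dθ² = −r cosθ − r²(cos2θ)/√u − r⁴ sin²2θ/(4u^{3/2}),  u = L² − r² sin²θ = 0.00504946 m².
Substituting r = 0.0206 m, L = 0.0729 m, θ = 127.8°: d²x/dθ² = +0.013993 m.
a = ω²·d²x/dθ² = (308.3)²·(+0.013993) = +1330 m/s²;  |a| = 1330 m/s².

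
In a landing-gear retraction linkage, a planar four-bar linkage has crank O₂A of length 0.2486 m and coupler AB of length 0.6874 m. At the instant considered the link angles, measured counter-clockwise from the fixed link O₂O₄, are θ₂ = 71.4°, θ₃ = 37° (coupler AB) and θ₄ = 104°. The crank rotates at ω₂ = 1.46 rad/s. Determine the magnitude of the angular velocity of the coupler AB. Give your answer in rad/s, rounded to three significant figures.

0.309

ω₂ = 1.46 rad/s
Differentiating the loop-closure r₂e^{iθ₂}+r₃e^{iθ₃}=r₁+r₄e^{iθ₄} gives r₂ω₂e^{iθ₂}+r₃ω₃e^{iθ₃}=r₄ω₄e^{iθ₄}.
Eliminating the other unknown: ω₃ = r₂ω₂ sin(θ₄−θ₂) / [r₃ sin(θ₃−θ₄)].
Numerator sine = +0.53877; denominator sine = -0.92050.
Result = 0.2486·1.46·(+0.53877) / (0.6874·(-0.92050)) = -0.30905 rad/s; magnitude 0.30905 rad/s.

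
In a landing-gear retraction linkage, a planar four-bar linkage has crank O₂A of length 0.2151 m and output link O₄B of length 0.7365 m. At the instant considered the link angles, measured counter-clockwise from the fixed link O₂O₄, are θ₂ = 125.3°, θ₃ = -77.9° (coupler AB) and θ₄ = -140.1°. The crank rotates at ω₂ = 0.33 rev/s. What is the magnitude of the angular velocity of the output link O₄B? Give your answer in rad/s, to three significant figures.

0.270

ω₂ = 2.073 rad/s (from 0.33 rev/s).
Differentiating the loop-closure r₂e^{iθ₂}+r₃e^{iθ₃}=r₁+r₄e^{iθ₄} gives r₂ω₂e^{iθ₂}+r₃ω₃e^{iθ₃}=r₄ω₄e^{iθ₄}.
Eliminating the other unknown: ω₄ = r₂ω₂ sin(θ₂−θ₃) / [r₄ sin(θ₄−θ₃)].
Numerator sine = -0.39394; denominator sine = -0.88458.
Result = 0.2151·2.073·(-0.39394) / (0.7365·(-0.88458)) = +0.26968 rad/s; magnitude 0.26968 rad/s.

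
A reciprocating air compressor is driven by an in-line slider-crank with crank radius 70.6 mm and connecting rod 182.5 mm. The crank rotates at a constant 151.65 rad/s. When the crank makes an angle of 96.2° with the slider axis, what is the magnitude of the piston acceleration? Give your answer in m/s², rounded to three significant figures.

839

ω = 151.7 rad/s
x(θ) = r cosθ + √(L² − r² sin²θ); with ω constant, a = ω²·d²x/dθ².
d²x/dθ² = −r cosθ − r²(cos2θ)/√u − r⁴ sin²2θ/(4u^{3/2}),  u = L² − r² sin²θ = 0.02838 m².
Substituting r = 0.0706 m, L = 0.1825 m, θ = 96.2°: d²x/dθ² = +0.036462 m.
a = ω²·d²x/dθ² = (151.7)²·(+0.036462) = +838.54 m/s²;  |a| = 838.54 m/s².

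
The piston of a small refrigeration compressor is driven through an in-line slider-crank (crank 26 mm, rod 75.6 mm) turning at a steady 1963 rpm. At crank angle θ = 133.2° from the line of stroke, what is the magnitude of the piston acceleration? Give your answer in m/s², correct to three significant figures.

764

ω = 2π·1963/60 = 205.6 rad/s
x(θ) = r cosθ + √(L² − r² sin²θ); with ω constant, a = ω²·d²x/dθ².
d²x/dθ² = −r cosθ − r²(cos2θ)/√u − r⁴ sin²2θ/(4u^{3/2}),  u = L² − r² sin²θ = 0.00535614 m².
Substituting r = 0.026 m, L = 0.0756 m, θ = 133.2°: d²x/dθ² = +0.018088 m.
a = ω²·d²x/dθ² = (205.6)²·(+0.018088) = +764.34 m/s²;  |a| = 764.34 m/s².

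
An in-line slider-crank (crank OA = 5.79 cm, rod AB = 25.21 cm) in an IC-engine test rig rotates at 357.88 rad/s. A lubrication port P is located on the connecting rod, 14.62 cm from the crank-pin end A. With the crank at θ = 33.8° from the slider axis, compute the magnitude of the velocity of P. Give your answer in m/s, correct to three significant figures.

ω = 357.9 rad/s.  Crank-pin speed |V_A| = rω = 20.721 m/s, perpendicular to OA.
Rod angle: sinφ = −(r/L) sinθ ⇒ φ = -7.340°; ω_rod = −rω cosθ/√(L²−r²sin²θ) = -68.867 rad/s.
V_P = V_A + ω_rod × AP, with AP = 0.1462 m along the rod.
Components: V_Px = −rω sinθ − a·ω_rod·sinφ = -12.814 m/s;  V_Py = rω cosθ + a·ω_rod·cosφ = +7.2332 m/s.
|V_P| = √(V_Px² + V_Py²) = 14.714 m/s.

14.7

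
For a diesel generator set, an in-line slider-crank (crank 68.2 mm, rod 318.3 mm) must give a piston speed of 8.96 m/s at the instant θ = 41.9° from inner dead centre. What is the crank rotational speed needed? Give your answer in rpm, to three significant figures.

1620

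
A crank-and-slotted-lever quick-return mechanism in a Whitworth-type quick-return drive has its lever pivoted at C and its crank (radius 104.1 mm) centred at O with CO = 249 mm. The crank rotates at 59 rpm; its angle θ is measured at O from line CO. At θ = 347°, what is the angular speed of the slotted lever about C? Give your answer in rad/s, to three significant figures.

1.81

ω = 6.178 rad/s (from 59 rpm).
Crank pin A relative to C: A = (d + r cosθ, r sinθ); lever angle φ = atan2(r sinθ, d + r cosθ).
Differentiating tanφ: φ̇ = rω(d cosθ + r)/(d² + r² + 2dr cosθ).
d² + r² + 2dr cosθ = |CA|² = 0.123351 m²;  d cosθ + r = +0.34672 m.
|ω_lever| = |0.1041·6.178·+0.34672| / 0.123351 = 1.8079 rad/s.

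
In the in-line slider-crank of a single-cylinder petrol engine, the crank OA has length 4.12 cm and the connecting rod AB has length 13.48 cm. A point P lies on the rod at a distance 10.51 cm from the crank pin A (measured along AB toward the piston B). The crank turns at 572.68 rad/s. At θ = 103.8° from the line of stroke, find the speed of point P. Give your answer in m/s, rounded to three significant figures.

ω = 572.7 rad/s.  Crank-pin speed |V_A| = rω = 23.594 m/s, perpendicular to OA.
Rod angle: sinφ = −(r/L) sinθ ⇒ φ = -17.266°; ω_rod = −rω cosθ/√(L²−r²sin²θ) = +43.721 rad/s.
V_P = V_A + ω_rod × AP, with AP = 0.1051 m along the rod.
Components: V_Px = −rω sinθ − a·ω_rod·sinφ = -21.549 m/s;  V_Py = rω cosθ + a·ω_rod·cosφ = -1.24 m/s.
|V_P| = √(V_Px² + V_Py²) = 21.585 m/s.

21.6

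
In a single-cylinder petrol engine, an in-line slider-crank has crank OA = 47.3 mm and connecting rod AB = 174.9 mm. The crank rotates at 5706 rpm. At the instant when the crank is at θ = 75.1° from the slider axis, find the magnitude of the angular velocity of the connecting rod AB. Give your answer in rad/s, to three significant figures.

ω = 597.5 rad/s (converted from 5706 rpm).
The rod makes angle φ with the slider axis where L sinφ = r sinθ; differentiating, L cosφ·φ̇ = r ω cosθ.
L cosφ = √(L² − r² sin²θ) = 0.16882 m.
|ω_rod| = r ω |cosθ| / √(L² − r² sin²θ) = 0.0473·597.5·0.25713/0.16882 = 43.048 rad/s.

43.0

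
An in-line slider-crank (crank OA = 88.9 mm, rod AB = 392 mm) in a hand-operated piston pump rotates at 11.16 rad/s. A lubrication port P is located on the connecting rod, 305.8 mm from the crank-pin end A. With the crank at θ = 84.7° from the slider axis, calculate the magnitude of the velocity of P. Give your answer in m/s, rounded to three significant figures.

1.00

ω = 11.16 rad/s.  Crank-pin speed |V_A| = rω = 0.99212 m/s, perpendicular to OA.
Rod angle: sinφ = −(r/L) sinθ ⇒ φ = -13.051°; ω_rod = −rω cosθ/√(L²−r²sin²θ) = -0.23998 rad/s.
V_P = V_A + ω_rod × AP, with AP = 0.3058 m along the rod.
Components: V_Px = −rω sinθ − a·ω_rod·sinφ = -1.0045 m/s;  V_Py = rω cosθ + a·ω_rod·cosφ = +0.020152 m/s.
|V_P| = √(V_Px² + V_Py²) = 1.0047 m/s.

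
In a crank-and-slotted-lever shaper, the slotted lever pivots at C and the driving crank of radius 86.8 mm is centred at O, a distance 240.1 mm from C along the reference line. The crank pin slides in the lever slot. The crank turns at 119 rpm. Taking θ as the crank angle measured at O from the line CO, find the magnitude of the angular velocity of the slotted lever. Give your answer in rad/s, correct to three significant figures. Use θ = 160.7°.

ω = 12.46 rad/s (from 119 rpm).
Crank pin A relative to C: A = (d + r cosθ, r sinθ); lever angle φ = atan2(r sinθ, d + r cosθ).
Differentiating tanφ: φ̇ = rω(d cosθ + r)/(d² + r² + 2dr cosθ).
d² + r² + 2dr cosθ = |CA|² = 0.0258433 m²;  d cosθ + r = -0.13981 m.
|ω_lever| = |0.0868·12.46·-0.13981| / 0.0258433 = 5.8516 rad/s.

5.85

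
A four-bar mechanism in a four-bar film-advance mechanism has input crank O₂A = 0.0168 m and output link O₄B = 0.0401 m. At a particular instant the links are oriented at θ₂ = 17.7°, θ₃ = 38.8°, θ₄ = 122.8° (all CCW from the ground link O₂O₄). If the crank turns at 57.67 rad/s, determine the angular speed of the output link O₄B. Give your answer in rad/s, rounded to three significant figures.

8.75

ω₂ = 57.67 rad/s
Differentiating the loop-closure r₂e^{iθ₂}+r₃e^{iθ₃}=r₁+r₄e^{iθ₄} gives r₂ω₂e^{iθ₂}+r₃ω₃e^{iθ₃}=r₄ω₄e^{iθ₄}.
Eliminating the other unknown: ω₄ = r₂ω₂ sin(θ₂−θ₃) / [r₄ sin(θ₄−θ₃)].
Numerator sine = -0.36000; denominator sine = +0.99452.
Result = 0.0168·57.67·(-0.36000) / (0.0401·(+0.99452)) = -8.7458 rad/s; magnitude 8.7458 rad/s.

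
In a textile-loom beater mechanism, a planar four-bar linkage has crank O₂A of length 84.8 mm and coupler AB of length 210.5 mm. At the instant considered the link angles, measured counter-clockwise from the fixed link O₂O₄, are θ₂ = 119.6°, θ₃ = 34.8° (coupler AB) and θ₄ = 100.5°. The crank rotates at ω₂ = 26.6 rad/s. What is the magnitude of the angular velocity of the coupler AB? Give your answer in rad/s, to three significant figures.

3.85

ω₂ = 26.6 rad/s
Differentiating the loop-closure r₂e^{iθ₂}+r₃e^{iθ₃}=r₁+r₄e^{iθ₄} gives r₂ω₂e^{iθ₂}+r₃ω₃e^{iθ₃}=r₄ω₄e^{iθ₄}.
Eliminating the other unknown: ω₃ = r₂ω₂ sin(θ₄−θ₂) / [r₃ sin(θ₃−θ₄)].
Numerator sine = -0.32722; denominator sine = -0.91140.
Result = 0.0848·26.6·(-0.32722) / (0.2105·(-0.91140)) = +3.8473 rad/s; magnitude 3.8473 rad/s.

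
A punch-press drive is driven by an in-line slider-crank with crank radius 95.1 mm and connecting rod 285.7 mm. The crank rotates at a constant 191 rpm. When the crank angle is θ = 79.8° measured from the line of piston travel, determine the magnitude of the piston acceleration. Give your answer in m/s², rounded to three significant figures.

ω = 2π·191/60 = 20 rad/s
x(θ) = r cosθ + √(L² − r² sin²θ); with ω constant, a = ω²·d²x/dθ².
d²x/dθ² = −r cosθ − r²(cos2θ)/√u − r⁴ sin²2θ/(4u^{3/2}),  u = L² − r² sin²θ = 0.0728641 m².
Substituting r = 0.0951 m, L = 0.2857 m, θ = 79.8°: d²x/dθ² = +0.014436 m.
a = ω²·d²x/dθ² = (20)²·(+0.014436) = +5.7753 m/s²;  |a| = 5.7753 m/s².

5.78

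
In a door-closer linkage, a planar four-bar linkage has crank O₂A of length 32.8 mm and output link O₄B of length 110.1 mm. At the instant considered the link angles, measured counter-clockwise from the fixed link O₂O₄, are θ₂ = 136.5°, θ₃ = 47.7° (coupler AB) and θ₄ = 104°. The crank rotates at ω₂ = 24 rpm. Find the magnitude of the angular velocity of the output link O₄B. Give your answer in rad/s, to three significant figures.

ω₂ = 2.513 rad/s (from 24 rpm).
Differentiating the loop-closure r₂e^{iθ₂}+r₃e^{iθ₃}=r₁+r₄e^{iθ₄} gives r₂ω₂e^{iθ₂}+r₃ω₃e^{iθ₃}=r₄ω₄e^{iθ₄}.
Eliminating the other unknown: ω₄ = r₂ω₂ sin(θ₂−θ₃) / [r₄ sin(θ₄−θ₃)].
Numerator sine = +0.99978; denominator sine = +0.83195.
Result = 0.0328·2.513·(+0.99978) / (0.1101·(+0.83195)) = +0.89977 rad/s; magnitude 0.89977 rad/s.

0.900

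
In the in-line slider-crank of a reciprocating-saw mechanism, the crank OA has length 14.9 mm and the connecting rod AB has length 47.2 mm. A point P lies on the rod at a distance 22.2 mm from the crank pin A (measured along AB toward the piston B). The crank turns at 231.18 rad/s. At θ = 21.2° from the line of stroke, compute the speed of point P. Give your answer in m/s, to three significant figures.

ω = 231.2 rad/s.  Crank-pin speed |V_A| = rω = 3.4446 m/s, perpendicular to OA.
Rod angle: sinφ = −(r/L) sinθ ⇒ φ = -6.555°; ω_rod = −rω cosθ/√(L²−r²sin²θ) = -68.487 rad/s.
V_P = V_A + ω_rod × AP, with AP = 0.0222 m along the rod.
Components: V_Px = −rω sinθ − a·ω_rod·sinφ = -1.4192 m/s;  V_Py = rω cosθ + a·ω_rod·cosφ = +1.701 m/s.
|V_P| = √(V_Px² + V_Py²) = 2.2153 m/s.

2.22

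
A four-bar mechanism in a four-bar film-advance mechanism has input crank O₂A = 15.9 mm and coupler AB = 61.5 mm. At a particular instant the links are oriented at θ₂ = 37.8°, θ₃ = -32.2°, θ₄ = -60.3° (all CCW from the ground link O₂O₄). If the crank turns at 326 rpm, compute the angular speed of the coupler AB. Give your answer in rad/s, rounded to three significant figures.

18.6

ω₂ = 34.14 rad/s (from 326 rpm).
Differentiating the loop-closure r₂e^{iθ₂}+r₃e^{iθ₃}=r₁+r₄e^{iθ₄} gives r₂ω₂e^{iθ₂}+r₃ω₃e^{iθ₃}=r₄ω₄e^{iθ₄}.
Eliminating the other unknown: ω₃ = r₂ω₂ sin(θ₄−θ₂) / [r₃ sin(θ₃−θ₄)].
Numerator sine = -0.99002; denominator sine = +0.47101.
Result = 0.0159·34.14·(-0.99002) / (0.0615·(+0.47101)) = -18.552 rad/s; magnitude 18.552 rad/s.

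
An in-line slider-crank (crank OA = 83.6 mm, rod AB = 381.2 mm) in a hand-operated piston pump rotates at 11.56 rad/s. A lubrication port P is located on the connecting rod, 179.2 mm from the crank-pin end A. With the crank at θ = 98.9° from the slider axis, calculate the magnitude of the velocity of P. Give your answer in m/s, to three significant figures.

0.943

ω = 11.56 rad/s.  Crank-pin speed |V_A| = rω = 0.96642 m/s, perpendicular to OA.
Rod angle: sinφ = −(r/L) sinθ ⇒ φ = -12.513°; ω_rod = −rω cosθ/√(L²−r²sin²θ) = +0.40176 rad/s.
V_P = V_A + ω_rod × AP, with AP = 0.1792 m along the rod.
Components: V_Px = −rω sinθ − a·ω_rod·sinφ = -0.93918 m/s;  V_Py = rω cosθ + a·ω_rod·cosφ = -0.079229 m/s.
|V_P| = √(V_Px² + V_Py²) = 0.94252 m/s.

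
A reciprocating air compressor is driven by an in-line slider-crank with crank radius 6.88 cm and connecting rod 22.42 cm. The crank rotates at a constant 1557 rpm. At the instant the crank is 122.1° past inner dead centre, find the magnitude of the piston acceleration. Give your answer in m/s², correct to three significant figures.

1210

ω = 2π·1557/60 = 163 rad/s
x(θ) = r cosθ + √(L² − r² sin²θ); with ω constant, a = ω²·d²x/dθ².
d²x/dθ² = −r cosθ − r²(cos2θ)/√u − r⁴ sin²2θ/(4u^{3/2}),  u = L² − r² sin²θ = 0.0468688 m².
Substituting r = 0.0688 m, L = 0.2242 m, θ = 122.1°: d²x/dθ² = +0.045629 m.
a = ω²·d²x/dθ² = (163)²·(+0.045629) = +1213 m/s²;  |a| = 1213 m/s².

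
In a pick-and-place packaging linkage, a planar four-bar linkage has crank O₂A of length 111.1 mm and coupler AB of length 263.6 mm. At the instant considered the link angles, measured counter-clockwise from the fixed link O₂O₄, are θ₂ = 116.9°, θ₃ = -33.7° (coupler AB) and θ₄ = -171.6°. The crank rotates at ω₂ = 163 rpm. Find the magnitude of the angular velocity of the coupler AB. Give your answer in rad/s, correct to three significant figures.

ω₂ = 17.07 rad/s (from 163 rpm).
Differentiating the loop-closure r₂e^{iθ₂}+r₃e^{iθ₃}=r₁+r₄e^{iθ₄} gives r₂ω₂e^{iθ₂}+r₃ω₃e^{iθ₃}=r₄ω₄e^{iθ₄}.
Eliminating the other unknown: ω₃ = r₂ω₂ sin(θ₄−θ₂) / [r₃ sin(θ₃−θ₄)].
Numerator sine = +0.94832; denominator sine = +0.67043.
Result = 0.1111·17.07·(+0.94832) / (0.2636·(+0.67043)) = +10.176 rad/s; magnitude 10.176 rad/s.

10.2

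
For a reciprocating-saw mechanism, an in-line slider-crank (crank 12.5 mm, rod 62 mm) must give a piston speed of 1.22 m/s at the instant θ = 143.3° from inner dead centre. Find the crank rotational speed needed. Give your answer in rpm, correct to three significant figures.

For an in-line slider-crank, |v_piston| = rω|sinθ|·[1 + r cosθ/√(L² − r² sin²θ)].
With r = 0.0125 m, L = 0.062 m, θ = 143.3°: the bracketed kinematic factor |dx/dθ| = 0.0062539 m.
ω = v/|dx/dθ| = 1.22/0.0062539 = 195.08 rad/s.
N = 60ω/(2π) = 1862.9 rpm.

1860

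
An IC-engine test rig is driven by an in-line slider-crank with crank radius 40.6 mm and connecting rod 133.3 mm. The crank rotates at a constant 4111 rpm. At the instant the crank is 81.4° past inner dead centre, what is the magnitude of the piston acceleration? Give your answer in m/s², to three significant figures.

1170

ω = 2π·4111/60 = 430.5 rad/s
x(θ) = r cosθ + √(L² − r² sin²θ); with ω constant, a = ω²·d²x/dθ².
d²x/dθ² = −r cosθ − r²(cos2θ)/√u − r⁴ sin²2θ/(4u^{3/2}),  u = L² − r² sin²θ = 0.0161574 m².
Substituting r = 0.0406 m, L = 0.1333 m, θ = 81.4°: d²x/dθ² = +0.0062878 m.
a = ω²·d²x/dθ² = (430.5)²·(+0.0062878) = +1165.3 m/s²;  |a| = 1165.3 m/s².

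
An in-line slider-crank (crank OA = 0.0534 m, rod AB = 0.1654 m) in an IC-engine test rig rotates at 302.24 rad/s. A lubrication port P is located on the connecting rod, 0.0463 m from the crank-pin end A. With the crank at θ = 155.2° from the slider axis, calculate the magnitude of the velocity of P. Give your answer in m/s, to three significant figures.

ω = 302.2 rad/s.  Crank-pin speed |V_A| = rω = 16.14 m/s, perpendicular to OA.
Rod angle: sinφ = −(r/L) sinθ ⇒ φ = -7.783°; ω_rod = −rω cosθ/√(L²−r²sin²θ) = +89.404 rad/s.
V_P = V_A + ω_rod × AP, with AP = 0.0463 m along the rod.
Components: V_Px = −rω sinθ − a·ω_rod·sinφ = -6.2092 m/s;  V_Py = rω cosθ + a·ω_rod·cosφ = -10.55 m/s.
|V_P| = √(V_Px² + V_Py²) = 12.242 m/s.

12.2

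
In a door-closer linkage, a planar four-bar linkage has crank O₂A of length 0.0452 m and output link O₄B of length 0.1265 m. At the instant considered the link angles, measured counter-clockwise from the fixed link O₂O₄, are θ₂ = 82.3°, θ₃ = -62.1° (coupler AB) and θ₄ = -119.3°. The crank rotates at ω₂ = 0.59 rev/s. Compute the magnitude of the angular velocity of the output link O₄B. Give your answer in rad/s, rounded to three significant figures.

ω₂ = 3.707 rad/s (from 0.59 rev/s).
Differentiating the loop-closure r₂e^{iθ₂}+r₃e^{iθ₃}=r₁+r₄e^{iθ₄} gives r₂ω₂e^{iθ₂}+r₃ω₃e^{iθ₃}=r₄ω₄e^{iθ₄}.
Eliminating the other unknown: ω₄ = r₂ω₂ sin(θ₂−θ₃) / [r₄ sin(θ₄−θ₃)].
Numerator sine = +0.58212; denominator sine = -0.84057.
Result = 0.0452·3.707·(+0.58212) / (0.1265·(-0.84057)) = -0.91732 rad/s; magnitude 0.91732 rad/s.

0.917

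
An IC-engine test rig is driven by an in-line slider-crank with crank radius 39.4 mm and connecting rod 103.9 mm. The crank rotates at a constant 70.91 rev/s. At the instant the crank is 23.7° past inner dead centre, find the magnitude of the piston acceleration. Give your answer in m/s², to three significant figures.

9250

ω = 2π·70.9 = 445.5 rad/s
x(θ) = r cosθ + √(L² − r² sin²θ); with ω constant, a = ω²·d²x/dθ².
d²x/dθ² = −r cosθ − r²(cos2θ)/√u − r⁴ sin²2θ/(4u^{3/2}),  u = L² − r² sin²θ = 0.0105444 m².
Substituting r = 0.0394 m, L = 0.1039 m, θ = 23.7°: d²x/dθ² = -0.046611 m.
a = ω²·d²x/dθ² = (445.5)²·(-0.046611) = -9252.6 m/s²;  |a| = 9252.6 m/s².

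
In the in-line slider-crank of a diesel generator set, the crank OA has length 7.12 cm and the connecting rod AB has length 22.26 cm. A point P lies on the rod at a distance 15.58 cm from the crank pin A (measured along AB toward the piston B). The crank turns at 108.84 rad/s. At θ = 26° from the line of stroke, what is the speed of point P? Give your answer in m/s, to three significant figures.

ω = 108.8 rad/s.  Crank-pin speed |V_A| = rω = 7.7494 m/s, perpendicular to OA.
Rod angle: sinφ = −(r/L) sinθ ⇒ φ = -8.060°; ω_rod = −rω cosθ/√(L²−r²sin²θ) = -31.602 rad/s.
V_P = V_A + ω_rod × AP, with AP = 0.1558 m along the rod.
Components: V_Px = −rω sinθ − a·ω_rod·sinφ = -4.0875 m/s;  V_Py = rω cosθ + a·ω_rod·cosφ = +2.0902 m/s.
|V_P| = √(V_Px² + V_Py²) = 4.5909 m/s.

4.59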